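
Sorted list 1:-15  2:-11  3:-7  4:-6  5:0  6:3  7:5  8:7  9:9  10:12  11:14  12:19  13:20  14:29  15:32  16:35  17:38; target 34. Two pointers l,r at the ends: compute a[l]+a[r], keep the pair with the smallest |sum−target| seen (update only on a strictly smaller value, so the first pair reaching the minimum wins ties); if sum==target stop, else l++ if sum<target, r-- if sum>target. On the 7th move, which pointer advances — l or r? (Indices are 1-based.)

l

l=1 r=17: -15+38=23 d=11 *, l++
l=2 r=17: -11+38=27 d=7 *, l++
l=3 r=17: -7+38=31 d=3 *, l++
l=4 r=17: -6+38=32 d=2 *, l++
l=5 r=17: 0+38=38 d=4, r--
l=5 r=16: 0+35=35 d=1 *, r--
l=5 r=15: 0+32=32 d=2, l++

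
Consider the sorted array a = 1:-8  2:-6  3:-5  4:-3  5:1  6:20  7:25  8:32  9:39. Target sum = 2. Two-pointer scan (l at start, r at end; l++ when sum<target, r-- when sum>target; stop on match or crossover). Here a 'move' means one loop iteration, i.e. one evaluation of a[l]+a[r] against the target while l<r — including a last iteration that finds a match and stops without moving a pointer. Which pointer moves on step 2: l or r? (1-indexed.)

r

[1,9] -8+39=31 >2 → r--
[1,8] -8+32=24 >2 → r--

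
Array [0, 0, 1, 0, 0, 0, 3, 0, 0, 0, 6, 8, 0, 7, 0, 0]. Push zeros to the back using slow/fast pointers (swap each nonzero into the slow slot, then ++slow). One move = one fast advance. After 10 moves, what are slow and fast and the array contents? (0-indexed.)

slow=2, fast=10, a=[1, 3, 0, 0, 0, 0, 0, 0, 0, 0, 6, 8, 0, 7, 0, 0]

(s=0,f=0) a[fast]=0 → fast++
(s=0,f=1) a[fast]=0 → fast++
(s=0,f=2) a[fast]=1≠0 swap→a[0]=1 → slow++,fast++
(s=1,f=3) a[fast]=0 → fast++
(s=1,f=4) a[fast]=0 → fast++
(s=1,f=5) a[fast]=0 → fast++
(s=1,f=6) a[fast]=3≠0 swap→a[1]=3 → slow++,fast++
(s=2,f=7) a[fast]=0 → fast++
(s=2,f=8) a[fast]=0 → fast++
(s=2,f=9) a[fast]=0 → fast++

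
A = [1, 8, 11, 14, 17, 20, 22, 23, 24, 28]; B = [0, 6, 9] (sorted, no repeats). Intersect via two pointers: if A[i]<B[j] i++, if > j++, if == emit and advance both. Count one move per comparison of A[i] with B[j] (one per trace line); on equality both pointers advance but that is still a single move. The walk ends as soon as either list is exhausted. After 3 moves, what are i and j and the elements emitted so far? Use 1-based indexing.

[i=1,j=1] 1>0 → j++
[i=1,j=2] 1<6 → i++
[i=2,j=2] 8>6 → j++

i=2, j=3, emitted=[]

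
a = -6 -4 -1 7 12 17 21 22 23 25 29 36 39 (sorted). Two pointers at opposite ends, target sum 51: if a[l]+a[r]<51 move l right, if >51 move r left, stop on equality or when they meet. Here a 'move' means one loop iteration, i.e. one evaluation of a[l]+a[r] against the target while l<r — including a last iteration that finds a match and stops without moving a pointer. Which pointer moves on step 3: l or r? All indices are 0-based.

l

[0,12] -6+39=33 <51 → l++
[1,12] -4+39=35 <51 → l++
[2,12] -1+39=38 <51 → l++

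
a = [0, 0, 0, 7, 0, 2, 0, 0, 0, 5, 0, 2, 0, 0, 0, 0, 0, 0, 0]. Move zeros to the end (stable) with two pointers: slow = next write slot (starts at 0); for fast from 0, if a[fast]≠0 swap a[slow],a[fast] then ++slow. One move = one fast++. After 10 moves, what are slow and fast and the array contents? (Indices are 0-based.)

slow=3, fast=10, a=[7, 2, 5, 0, 0, 0, 0, 0, 0, 0, 0, 2, 0, 0, 0, 0, 0, 0, 0]

(s=0,f=0) a[fast]=0 → fast++
(s=0,f=1) a[fast]=0 → fast++
(s=0,f=2) a[fast]=0 → fast++
(s=0,f=3) a[fast]=7≠0 swap→a[0]=7 → slow++,fast++
(s=1,f=4) a[fast]=0 → fast++
(s=1,f=5) a[fast]=2≠0 swap→a[1]=2 → slow++,fast++
(s=2,f=6) a[fast]=0 → fast++
(s=2,f=7) a[fast]=0 → fast++
(s=2,f=8) a[fast]=0 → fast++
(s=2,f=9) a[fast]=5≠0 swap→a[2]=5 → slow++,fast++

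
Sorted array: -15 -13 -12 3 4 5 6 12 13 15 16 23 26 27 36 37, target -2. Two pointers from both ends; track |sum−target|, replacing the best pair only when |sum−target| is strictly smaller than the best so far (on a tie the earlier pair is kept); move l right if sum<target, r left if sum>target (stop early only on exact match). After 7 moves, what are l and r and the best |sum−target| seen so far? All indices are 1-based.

l=1, r=9, best |Δ|=2

[1,16] -15+37=22 d=24 * → r--
[1,15] -15+36=21 d=23 * → r--
[1,14] -15+27=12 d=14 * → r--
[1,13] -15+26=11 d=13 * → r--
[1,12] -15+23=8 d=10 * → r--
[1,11] -15+16=1 d=3 * → r--
[1,10] -15+15=0 d=2 * → r--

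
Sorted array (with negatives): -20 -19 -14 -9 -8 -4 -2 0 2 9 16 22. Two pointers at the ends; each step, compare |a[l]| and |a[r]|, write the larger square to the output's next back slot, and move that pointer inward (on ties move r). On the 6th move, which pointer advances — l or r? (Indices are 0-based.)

l=0 r=11: |-20|<=|22| out[11]=484, r--
l=0 r=10: |-20|>|16| out[10]=400, l++
l=1 r=10: |-19|>|16| out[9]=361, l++
l=2 r=10: |-14|<=|16| out[8]=256, r--
l=2 r=9: |-14|>|9| out[7]=196, l++
l=3 r=9: |-9|<=|9| out[6]=81, r--

r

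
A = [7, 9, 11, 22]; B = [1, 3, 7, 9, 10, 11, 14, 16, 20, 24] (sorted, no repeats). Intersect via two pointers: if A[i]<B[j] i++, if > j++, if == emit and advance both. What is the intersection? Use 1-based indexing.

i=1 j=1: 7>1, j++
i=1 j=2: 7>3, j++
i=1 j=3: 7==7 emit, i++,j++
i=2 j=4: 9==9 emit, i++,j++
i=3 j=5: 11>10, j++
i=3 j=6: 11==11 emit, i++,j++
i=4 j=7: 22>14, j++
i=4 j=8: 22>16, j++
i=4 j=9: 22>20, j++
i=4 j=10: 22<24, i++

intersection = [7, 9, 11]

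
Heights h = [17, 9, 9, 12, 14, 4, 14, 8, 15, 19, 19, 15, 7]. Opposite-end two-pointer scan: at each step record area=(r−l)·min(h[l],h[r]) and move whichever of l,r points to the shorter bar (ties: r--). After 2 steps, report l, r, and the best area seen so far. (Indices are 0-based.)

l=0, r=10, best area=165

[0,12] min(17,7)*12=84 best=84 * → r--
[0,11] min(17,15)*11=165 best=165 * → r--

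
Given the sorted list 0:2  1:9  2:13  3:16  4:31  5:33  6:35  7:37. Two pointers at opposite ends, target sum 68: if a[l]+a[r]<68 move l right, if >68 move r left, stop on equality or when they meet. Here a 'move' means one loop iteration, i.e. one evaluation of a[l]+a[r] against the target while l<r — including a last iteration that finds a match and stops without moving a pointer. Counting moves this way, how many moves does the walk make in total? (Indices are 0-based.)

l=0 r=7: 2+37=39 <68, l++
l=1 r=7: 9+37=46 <68, l++
l=2 r=7: 13+37=50 <68, l++
l=3 r=7: 16+37=53 <68, l++
l=4 r=7: 31+37=68, found

5 moves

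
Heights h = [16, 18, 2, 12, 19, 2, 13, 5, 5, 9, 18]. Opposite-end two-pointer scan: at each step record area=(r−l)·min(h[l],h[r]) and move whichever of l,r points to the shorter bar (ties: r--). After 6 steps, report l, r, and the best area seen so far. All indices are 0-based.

l=0 r=10: min(16,18)*10=160 best=160 *, l++
l=1 r=10: min(18,18)*9=162 best=162 *, r--
l=1 r=9: min(18,9)*8=72 best=162, r--
l=1 r=8: min(18,5)*7=35 best=162, r--
l=1 r=7: min(18,5)*6=30 best=162, r--
l=1 r=6: min(18,13)*5=65 best=162, r--

l=1, r=5, best area=162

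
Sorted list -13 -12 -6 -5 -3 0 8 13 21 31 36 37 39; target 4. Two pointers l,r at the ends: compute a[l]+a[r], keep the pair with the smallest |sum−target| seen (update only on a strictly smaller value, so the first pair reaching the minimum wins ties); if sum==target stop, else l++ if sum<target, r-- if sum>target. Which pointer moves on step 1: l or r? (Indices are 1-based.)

r

[1,13] -13+39=26 d=22 * → r--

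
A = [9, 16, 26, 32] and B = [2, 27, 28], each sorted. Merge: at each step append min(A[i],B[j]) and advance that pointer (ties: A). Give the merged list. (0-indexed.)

[2, 9, 16, 26, 27, 28, 32]

i=0 j=0: A[i]=9>B[j]=2 take 2, j++
i=0 j=1: A[i]=9<=B[j]=27 take 9, i++
i=1 j=1: A[i]=16<=B[j]=27 take 16, i++
i=2 j=1: A[i]=26<=B[j]=27 take 26, i++
i=3 j=1: A[i]=32>B[j]=27 take 27, j++
i=3 j=2: A[i]=32>B[j]=28 take 28, j++
i=3 j=3: B done, take A[i]=32, i++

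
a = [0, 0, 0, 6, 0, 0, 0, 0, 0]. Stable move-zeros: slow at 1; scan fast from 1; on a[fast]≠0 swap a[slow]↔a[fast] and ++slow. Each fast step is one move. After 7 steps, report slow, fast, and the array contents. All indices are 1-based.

slow=2, fast=8, a=[6, 0, 0, 0, 0, 0, 0, 0, 0]

(s=1,f=1) a[fast]=0 → fast++
(s=1,f=2) a[fast]=0 → fast++
(s=1,f=3) a[fast]=0 → fast++
(s=1,f=4) a[fast]=6≠0 swap→a[1]=6 → slow++,fast++
(s=2,f=5) a[fast]=0 → fast++
(s=2,f=6) a[fast]=0 → fast++
(s=2,f=7) a[fast]=0 → fast++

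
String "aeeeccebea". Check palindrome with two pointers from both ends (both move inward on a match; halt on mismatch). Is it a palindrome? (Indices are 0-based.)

[0,9] 'a'=='a' → l++,r--
[1,8] 'e'=='e' → l++,r--
[2,7] 'e'!='b' → stop

not a palindrome (mismatch at 2,7)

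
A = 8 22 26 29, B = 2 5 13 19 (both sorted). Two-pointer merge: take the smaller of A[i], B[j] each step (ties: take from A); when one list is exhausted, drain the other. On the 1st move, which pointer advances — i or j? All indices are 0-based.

j

[i=0,j=0] A[i]=8>B[j]=2 take 2 → j++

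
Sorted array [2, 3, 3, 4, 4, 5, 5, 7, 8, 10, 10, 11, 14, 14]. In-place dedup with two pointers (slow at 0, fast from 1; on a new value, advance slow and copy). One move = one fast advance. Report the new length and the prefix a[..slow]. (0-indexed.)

length 9; prefix = [2, 3, 4, 5, 7, 8, 10, 11, 14]

(s=0,f=1) a[fast]=3≠a[slow]=2 write a[1]=3 → slow++,fast++
(s=1,f=2) a[fast]=3=a[slow] dup → fast++
(s=1,f=3) a[fast]=4≠a[slow]=3 write a[2]=4 → slow++,fast++
(s=2,f=4) a[fast]=4=a[slow] dup → fast++
(s=2,f=5) a[fast]=5≠a[slow]=4 write a[3]=5 → slow++,fast++
(s=3,f=6) a[fast]=5=a[slow] dup → fast++
(s=3,f=7) a[fast]=7≠a[slow]=5 write a[4]=7 → slow++,fast++
(s=4,f=8) a[fast]=8≠a[slow]=7 write a[5]=8 → slow++,fast++
(s=5,f=9) a[fast]=10≠a[slow]=8 write a[6]=10 → slow++,fast++
(s=6,f=10) a[fast]=10=a[slow] dup → fast++
(s=6,f=11) a[fast]=11≠a[slow]=10 write a[7]=11 → slow++,fast++
(s=7,f=12) a[fast]=14≠a[slow]=11 write a[8]=14 → slow++,fast++
(s=8,f=13) a[fast]=14=a[slow] dup → fast++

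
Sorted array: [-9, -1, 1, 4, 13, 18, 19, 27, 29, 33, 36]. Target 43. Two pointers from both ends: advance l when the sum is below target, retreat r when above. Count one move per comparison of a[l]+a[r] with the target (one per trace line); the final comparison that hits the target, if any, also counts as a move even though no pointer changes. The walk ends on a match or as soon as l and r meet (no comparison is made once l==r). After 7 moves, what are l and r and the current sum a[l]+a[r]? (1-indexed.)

[1,11] -9+36=27 <43 → l++
[2,11] -1+36=35 <43 → l++
[3,11] 1+36=37 <43 → l++
[4,11] 4+36=40 <43 → l++
[5,11] 13+36=49 >43 → r--
[5,10] 13+33=46 >43 → r--
[5,9] 13+29=42 <43 → l++

l=6, r=9, sum=47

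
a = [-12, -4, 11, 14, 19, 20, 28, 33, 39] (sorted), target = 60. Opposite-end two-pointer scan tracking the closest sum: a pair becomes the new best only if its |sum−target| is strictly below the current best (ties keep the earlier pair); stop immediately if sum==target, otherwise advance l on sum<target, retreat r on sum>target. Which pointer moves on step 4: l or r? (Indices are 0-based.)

[0,8] -12+39=27 d=33 * → l++
[1,8] -4+39=35 d=25 * → l++
[2,8] 11+39=50 d=10 * → l++
[3,8] 14+39=53 d=7 * → l++

l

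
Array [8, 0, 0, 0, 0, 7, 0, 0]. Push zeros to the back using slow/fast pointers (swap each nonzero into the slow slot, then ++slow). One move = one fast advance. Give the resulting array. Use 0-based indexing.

[8, 7, 0, 0, 0, 0, 0, 0]

slow=0 fast=0: a[fast]=8≠0 swap→a[0]=8, slow++,fast++
slow=1 fast=1: a[fast]=0, fast++
slow=1 fast=2: a[fast]=0, fast++
slow=1 fast=3: a[fast]=0, fast++
slow=1 fast=4: a[fast]=0, fast++
slow=1 fast=5: a[fast]=7≠0 swap→a[1]=7, slow++,fast++
slow=2 fast=6: a[fast]=0, fast++
slow=2 fast=7: a[fast]=0, fast++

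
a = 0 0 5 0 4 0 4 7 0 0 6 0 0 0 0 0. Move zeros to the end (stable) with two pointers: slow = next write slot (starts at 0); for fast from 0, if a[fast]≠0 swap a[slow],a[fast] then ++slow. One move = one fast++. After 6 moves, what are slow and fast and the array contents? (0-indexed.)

slow=0 fast=0: a[fast]=0, fast++
slow=0 fast=1: a[fast]=0, fast++
slow=0 fast=2: a[fast]=5≠0 swap→a[0]=5, slow++,fast++
slow=1 fast=3: a[fast]=0, fast++
slow=1 fast=4: a[fast]=4≠0 swap→a[1]=4, slow++,fast++
slow=2 fast=5: a[fast]=0, fast++

slow=2, fast=6, a=[5, 4, 0, 0, 0, 0, 4, 7, 0, 0, 6, 0, 0, 0, 0, 0]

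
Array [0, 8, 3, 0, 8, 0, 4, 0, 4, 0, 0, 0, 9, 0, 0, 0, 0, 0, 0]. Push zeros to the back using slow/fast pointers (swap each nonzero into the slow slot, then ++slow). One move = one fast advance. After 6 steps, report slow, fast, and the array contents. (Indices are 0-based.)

(s=0,f=0) a[fast]=0 → fast++
(s=0,f=1) a[fast]=8≠0 swap→a[0]=8 → slow++,fast++
(s=1,f=2) a[fast]=3≠0 swap→a[1]=3 → slow++,fast++
(s=2,f=3) a[fast]=0 → fast++
(s=2,f=4) a[fast]=8≠0 swap→a[2]=8 → slow++,fast++
(s=3,f=5) a[fast]=0 → fast++

slow=3, fast=6, a=[8, 3, 8, 0, 0, 0, 4, 0, 4, 0, 0, 0, 9, 0, 0, 0, 0, 0, 0]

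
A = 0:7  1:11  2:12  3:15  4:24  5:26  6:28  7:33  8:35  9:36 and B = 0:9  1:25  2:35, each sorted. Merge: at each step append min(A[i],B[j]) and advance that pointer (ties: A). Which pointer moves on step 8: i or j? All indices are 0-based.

i

[i=0,j=0] A[i]=7<=B[j]=9 take 7 → i++
[i=1,j=0] A[i]=11>B[j]=9 take 9 → j++
[i=1,j=1] A[i]=11<=B[j]=25 take 11 → i++
[i=2,j=1] A[i]=12<=B[j]=25 take 12 → i++
[i=3,j=1] A[i]=15<=B[j]=25 take 15 → i++
[i=4,j=1] A[i]=24<=B[j]=25 take 24 → i++
[i=5,j=1] A[i]=26>B[j]=25 take 25 → j++
[i=5,j=2] A[i]=26<=B[j]=35 take 26 → i++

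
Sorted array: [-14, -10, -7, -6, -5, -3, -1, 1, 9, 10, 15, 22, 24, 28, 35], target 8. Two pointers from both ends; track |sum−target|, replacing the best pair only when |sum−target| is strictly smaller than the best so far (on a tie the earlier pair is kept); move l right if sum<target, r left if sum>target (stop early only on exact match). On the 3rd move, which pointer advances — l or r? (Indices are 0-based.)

l=0 r=14: -14+35=21 d=13 *, r--
l=0 r=13: -14+28=14 d=6 *, r--
l=0 r=12: -14+24=10 d=2 *, r--

r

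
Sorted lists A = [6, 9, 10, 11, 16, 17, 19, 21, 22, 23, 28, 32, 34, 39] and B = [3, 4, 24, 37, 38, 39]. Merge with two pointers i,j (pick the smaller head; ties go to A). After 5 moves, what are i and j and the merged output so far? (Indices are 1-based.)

i=4, j=3, merged so far=[3, 4, 6, 9, 10]

[i=1,j=1] A[i]=6>B[j]=3 take 3 → j++
[i=1,j=2] A[i]=6>B[j]=4 take 4 → j++
[i=1,j=3] A[i]=6<=B[j]=24 take 6 → i++
[i=2,j=3] A[i]=9<=B[j]=24 take 9 → i++
[i=3,j=3] A[i]=10<=B[j]=24 take 10 → i++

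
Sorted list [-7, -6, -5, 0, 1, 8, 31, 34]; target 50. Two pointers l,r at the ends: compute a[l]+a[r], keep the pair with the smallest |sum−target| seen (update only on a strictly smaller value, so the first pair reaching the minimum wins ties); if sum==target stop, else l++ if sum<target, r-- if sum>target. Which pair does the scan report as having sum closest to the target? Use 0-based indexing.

[0,7] -7+34=27 d=23 * → l++
[1,7] -6+34=28 d=22 * → l++
[2,7] -5+34=29 d=21 * → l++
[3,7] 0+34=34 d=16 * → l++
[4,7] 1+34=35 d=15 * → l++
[5,7] 8+34=42 d=8 * → l++
[6,7] 31+34=65 d=15 → r--

pair (8, 34) with sum 42 (|Δ|=8)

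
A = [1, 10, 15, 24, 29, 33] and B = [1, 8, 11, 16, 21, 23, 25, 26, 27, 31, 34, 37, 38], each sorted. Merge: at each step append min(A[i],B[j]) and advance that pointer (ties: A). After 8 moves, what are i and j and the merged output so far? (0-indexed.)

i=3, j=5, merged so far=[1, 1, 8, 10, 11, 15, 16, 21]

[i=0,j=0] A[i]=1<=B[j]=1 take 1 → i++
[i=1,j=0] A[i]=10>B[j]=1 take 1 → j++
[i=1,j=1] A[i]=10>B[j]=8 take 8 → j++
[i=1,j=2] A[i]=10<=B[j]=11 take 10 → i++
[i=2,j=2] A[i]=15>B[j]=11 take 11 → j++
[i=2,j=3] A[i]=15<=B[j]=16 take 15 → i++
[i=3,j=3] A[i]=24>B[j]=16 take 16 → j++
[i=3,j=4] A[i]=24>B[j]=21 take 21 → j++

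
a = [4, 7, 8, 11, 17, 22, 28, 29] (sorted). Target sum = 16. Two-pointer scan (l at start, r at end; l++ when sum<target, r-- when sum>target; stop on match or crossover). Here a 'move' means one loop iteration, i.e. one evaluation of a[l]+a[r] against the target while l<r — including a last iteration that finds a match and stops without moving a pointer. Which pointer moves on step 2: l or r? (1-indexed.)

r

l=1 r=8: 4+29=33 >16, r--
l=1 r=7: 4+28=32 >16, r--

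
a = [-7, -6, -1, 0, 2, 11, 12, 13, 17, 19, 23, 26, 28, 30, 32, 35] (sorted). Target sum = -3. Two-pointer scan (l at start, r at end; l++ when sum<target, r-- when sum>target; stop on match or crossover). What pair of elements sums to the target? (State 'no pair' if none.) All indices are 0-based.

no pair

l=0 r=15: -7+35=28 >-3, r--
l=0 r=14: -7+32=25 >-3, r--
l=0 r=13: -7+30=23 >-3, r--
l=0 r=12: -7+28=21 >-3, r--
l=0 r=11: -7+26=19 >-3, r--
l=0 r=10: -7+23=16 >-3, r--
l=0 r=9: -7+19=12 >-3, r--
l=0 r=8: -7+17=10 >-3, r--
l=0 r=7: -7+13=6 >-3, r--
l=0 r=6: -7+12=5 >-3, r--
l=0 r=5: -7+11=4 >-3, r--
l=0 r=4: -7+2=-5 <-3, l++
l=1 r=4: -6+2=-4 <-3, l++
l=2 r=4: -1+2=1 >-3, r--
l=2 r=3: -1+0=-1 >-3, r--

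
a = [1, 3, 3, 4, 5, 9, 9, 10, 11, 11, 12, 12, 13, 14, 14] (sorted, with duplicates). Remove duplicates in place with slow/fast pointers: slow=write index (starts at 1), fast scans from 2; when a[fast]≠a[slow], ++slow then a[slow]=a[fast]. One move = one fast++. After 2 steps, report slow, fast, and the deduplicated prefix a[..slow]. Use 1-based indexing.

(s=1,f=2) a[fast]=3≠a[slow]=1 write a[2]=3 → slow++,fast++
(s=2,f=3) a[fast]=3=a[slow] dup → fast++

slow=2, fast=4, prefix=[1, 3]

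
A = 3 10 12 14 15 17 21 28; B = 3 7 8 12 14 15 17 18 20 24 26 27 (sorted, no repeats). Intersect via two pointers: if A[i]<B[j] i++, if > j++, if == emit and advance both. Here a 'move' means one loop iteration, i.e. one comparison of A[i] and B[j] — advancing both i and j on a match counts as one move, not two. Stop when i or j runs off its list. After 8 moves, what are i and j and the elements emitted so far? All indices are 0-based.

[i=0,j=0] 3==3 emit → i++,j++
[i=1,j=1] 10>7 → j++
[i=1,j=2] 10>8 → j++
[i=1,j=3] 10<12 → i++
[i=2,j=3] 12==12 emit → i++,j++
[i=3,j=4] 14==14 emit → i++,j++
[i=4,j=5] 15==15 emit → i++,j++
[i=5,j=6] 17==17 emit → i++,j++

i=6, j=7, emitted=[3, 12, 14, 15, 17]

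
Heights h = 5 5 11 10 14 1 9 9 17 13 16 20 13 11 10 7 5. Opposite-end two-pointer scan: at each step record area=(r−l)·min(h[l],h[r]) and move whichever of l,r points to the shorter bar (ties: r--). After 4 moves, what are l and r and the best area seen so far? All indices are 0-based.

l=2, r=14, best area=91

[0,16] min(5,5)*16=80 best=80 * → r--
[0,15] min(5,7)*15=75 best=80 → l++
[1,15] min(5,7)*14=70 best=80 → l++
[2,15] min(11,7)*13=91 best=91 * → r--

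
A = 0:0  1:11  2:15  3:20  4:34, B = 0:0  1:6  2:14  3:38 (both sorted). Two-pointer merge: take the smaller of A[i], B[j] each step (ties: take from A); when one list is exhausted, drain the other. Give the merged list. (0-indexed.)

[0, 0, 6, 11, 14, 15, 20, 34, 38]

[i=0,j=0] A[i]=0<=B[j]=0 take 0 → i++
[i=1,j=0] A[i]=11>B[j]=0 take 0 → j++
[i=1,j=1] A[i]=11>B[j]=6 take 6 → j++
[i=1,j=2] A[i]=11<=B[j]=14 take 11 → i++
[i=2,j=2] A[i]=15>B[j]=14 take 14 → j++
[i=2,j=3] A[i]=15<=B[j]=38 take 15 → i++
[i=3,j=3] A[i]=20<=B[j]=38 take 20 → i++
[i=4,j=3] A[i]=34<=B[j]=38 take 34 → i++
[i=5,j=3] A done, take B[j]=38 → j++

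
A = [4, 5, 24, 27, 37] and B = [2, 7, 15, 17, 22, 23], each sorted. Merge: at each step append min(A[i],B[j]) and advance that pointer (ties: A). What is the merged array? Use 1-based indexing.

[2, 4, 5, 7, 15, 17, 22, 23, 24, 27, 37]

i=1 j=1: A[i]=4>B[j]=2 take 2, j++
i=1 j=2: A[i]=4<=B[j]=7 take 4, i++
i=2 j=2: A[i]=5<=B[j]=7 take 5, i++
i=3 j=2: A[i]=24>B[j]=7 take 7, j++
i=3 j=3: A[i]=24>B[j]=15 take 15, j++
i=3 j=4: A[i]=24>B[j]=17 take 17, j++
i=3 j=5: A[i]=24>B[j]=22 take 22, j++
i=3 j=6: A[i]=24>B[j]=23 take 23, j++
i=3 j=7: B done, take A[i]=24, i++
i=4 j=7: B done, take A[i]=27, i++
i=5 j=7: B done, take A[i]=37, i++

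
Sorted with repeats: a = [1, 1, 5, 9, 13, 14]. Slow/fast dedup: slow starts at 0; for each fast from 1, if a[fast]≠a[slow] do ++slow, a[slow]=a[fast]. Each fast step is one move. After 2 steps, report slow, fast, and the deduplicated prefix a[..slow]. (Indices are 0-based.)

(s=0,f=1) a[fast]=1=a[slow] dup → fast++
(s=0,f=2) a[fast]=5≠a[slow]=1 write a[1]=5 → slow++,fast++

slow=1, fast=3, prefix=[1, 5]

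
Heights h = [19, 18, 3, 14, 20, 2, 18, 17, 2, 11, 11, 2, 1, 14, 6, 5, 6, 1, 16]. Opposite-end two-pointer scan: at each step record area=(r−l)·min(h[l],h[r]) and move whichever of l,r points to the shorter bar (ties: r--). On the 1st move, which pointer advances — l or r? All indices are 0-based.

[0,18] min(19,16)*18=288 best=288 * → r--

r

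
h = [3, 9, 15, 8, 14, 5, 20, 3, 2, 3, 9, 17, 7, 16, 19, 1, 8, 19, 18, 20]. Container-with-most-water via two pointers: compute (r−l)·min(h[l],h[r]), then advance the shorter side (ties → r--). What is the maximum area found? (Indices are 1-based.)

l=1 r=20: min(3,20)*19=57 best=57 *, l++
l=2 r=20: min(9,20)*18=162 best=162 *, l++
l=3 r=20: min(15,20)*17=255 best=255 *, l++
l=4 r=20: min(8,20)*16=128 best=255, l++
l=5 r=20: min(14,20)*15=210 best=255, l++
l=6 r=20: min(5,20)*14=70 best=255, l++
l=7 r=20: min(20,20)*13=260 best=260 *, r--
l=7 r=19: min(20,18)*12=216 best=260, r--
l=7 r=18: min(20,19)*11=209 best=260, r--
l=7 r=17: min(20,8)*10=80 best=260, r--
l=7 r=16: min(20,1)*9=9 best=260, r--
l=7 r=15: min(20,19)*8=152 best=260, r--
l=7 r=14: min(20,16)*7=112 best=260, r--
l=7 r=13: min(20,7)*6=42 best=260, r--
l=7 r=12: min(20,17)*5=85 best=260, r--
l=7 r=11: min(20,9)*4=36 best=260, r--
l=7 r=10: min(20,3)*3=9 best=260, r--
l=7 r=9: min(20,2)*2=4 best=260, r--
l=7 r=8: min(20,3)*1=3 best=260, r--

max area = 260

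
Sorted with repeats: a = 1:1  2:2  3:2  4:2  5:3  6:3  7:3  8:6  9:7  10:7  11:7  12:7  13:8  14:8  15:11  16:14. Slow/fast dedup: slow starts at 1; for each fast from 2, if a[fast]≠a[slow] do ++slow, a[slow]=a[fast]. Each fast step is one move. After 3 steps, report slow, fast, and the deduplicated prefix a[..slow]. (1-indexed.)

slow=2, fast=5, prefix=[1, 2]

(s=1,f=2) a[fast]=2≠a[slow]=1 write a[2]=2 → slow++,fast++
(s=2,f=3) a[fast]=2=a[slow] dup → fast++
(s=2,f=4) a[fast]=2=a[slow] dup → fast++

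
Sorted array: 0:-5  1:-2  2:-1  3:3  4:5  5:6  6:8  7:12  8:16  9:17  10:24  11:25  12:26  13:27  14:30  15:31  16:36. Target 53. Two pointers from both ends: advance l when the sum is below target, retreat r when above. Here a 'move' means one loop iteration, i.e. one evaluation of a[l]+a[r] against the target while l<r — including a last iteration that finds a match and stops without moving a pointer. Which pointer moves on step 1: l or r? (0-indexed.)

l

[0,16] -5+36=31 <53 → l++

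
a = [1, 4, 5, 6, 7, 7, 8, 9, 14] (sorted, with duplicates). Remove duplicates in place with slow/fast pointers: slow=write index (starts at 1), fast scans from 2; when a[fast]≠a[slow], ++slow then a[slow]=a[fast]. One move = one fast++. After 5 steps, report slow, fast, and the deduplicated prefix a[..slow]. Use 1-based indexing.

(s=1,f=2) a[fast]=4≠a[slow]=1 write a[2]=4 → slow++,fast++
(s=2,f=3) a[fast]=5≠a[slow]=4 write a[3]=5 → slow++,fast++
(s=3,f=4) a[fast]=6≠a[slow]=5 write a[4]=6 → slow++,fast++
(s=4,f=5) a[fast]=7≠a[slow]=6 write a[5]=7 → slow++,fast++
(s=5,f=6) a[fast]=7=a[slow] dup → fast++

slow=5, fast=7, prefix=[1, 4, 5, 6, 7]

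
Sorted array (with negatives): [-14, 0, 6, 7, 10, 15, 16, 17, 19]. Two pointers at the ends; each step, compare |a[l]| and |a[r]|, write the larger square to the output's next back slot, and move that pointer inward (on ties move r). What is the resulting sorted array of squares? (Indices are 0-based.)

[0, 36, 49, 100, 196, 225, 256, 289, 361]

l=0 r=8: |-14|<=|19| out[8]=361, r--
l=0 r=7: |-14|<=|17| out[7]=289, r--
l=0 r=6: |-14|<=|16| out[6]=256, r--
l=0 r=5: |-14|<=|15| out[5]=225, r--
l=0 r=4: |-14|>|10| out[4]=196, l++
l=1 r=4: |0|<=|10| out[3]=100, r--
l=1 r=3: |0|<=|7| out[2]=49, r--
l=1 r=2: |0|<=|6| out[1]=36, r--
l=1 r=1: |0|<=|0| out[0]=0, r--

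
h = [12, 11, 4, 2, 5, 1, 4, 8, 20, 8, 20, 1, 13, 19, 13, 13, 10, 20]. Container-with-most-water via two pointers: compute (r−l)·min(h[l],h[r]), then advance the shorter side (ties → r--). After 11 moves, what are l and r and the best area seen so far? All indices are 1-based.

l=9, r=15, best area=204

[1,18] min(12,20)*17=204 best=204 * → l++
[2,18] min(11,20)*16=176 best=204 → l++
[3,18] min(4,20)*15=60 best=204 → l++
[4,18] min(2,20)*14=28 best=204 → l++
[5,18] min(5,20)*13=65 best=204 → l++
[6,18] min(1,20)*12=12 best=204 → l++
[7,18] min(4,20)*11=44 best=204 → l++
[8,18] min(8,20)*10=80 best=204 → l++
[9,18] min(20,20)*9=180 best=204 → r--
[9,17] min(20,10)*8=80 best=204 → r--
[9,16] min(20,13)*7=91 best=204 → r--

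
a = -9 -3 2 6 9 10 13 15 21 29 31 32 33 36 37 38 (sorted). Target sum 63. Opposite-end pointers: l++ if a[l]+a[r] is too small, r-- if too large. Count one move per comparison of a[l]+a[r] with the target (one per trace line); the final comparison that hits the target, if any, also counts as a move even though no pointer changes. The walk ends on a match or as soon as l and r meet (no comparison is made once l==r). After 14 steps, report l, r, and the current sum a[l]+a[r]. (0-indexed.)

l=10, r=11, sum=63

[0,15] -9+38=29 <63 → l++
[1,15] -3+38=35 <63 → l++
[2,15] 2+38=40 <63 → l++
[3,15] 6+38=44 <63 → l++
[4,15] 9+38=47 <63 → l++
[5,15] 10+38=48 <63 → l++
[6,15] 13+38=51 <63 → l++
[7,15] 15+38=53 <63 → l++
[8,15] 21+38=59 <63 → l++
[9,15] 29+38=67 >63 → r--
[9,14] 29+37=66 >63 → r--
[9,13] 29+36=65 >63 → r--
[9,12] 29+33=62 <63 → l++
[10,12] 31+33=64 >63 → r--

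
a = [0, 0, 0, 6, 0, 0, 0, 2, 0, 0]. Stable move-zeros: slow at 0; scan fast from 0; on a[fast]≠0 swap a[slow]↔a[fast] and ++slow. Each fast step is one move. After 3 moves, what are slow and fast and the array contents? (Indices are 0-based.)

slow=0, fast=3, a=[0, 0, 0, 6, 0, 0, 0, 2, 0, 0]

(s=0,f=0) a[fast]=0 → fast++
(s=0,f=1) a[fast]=0 → fast++
(s=0,f=2) a[fast]=0 → fast++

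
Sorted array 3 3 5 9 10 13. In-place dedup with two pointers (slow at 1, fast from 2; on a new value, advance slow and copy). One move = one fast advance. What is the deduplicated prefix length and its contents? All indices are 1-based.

length 5; prefix = [3, 5, 9, 10, 13]

slow=1 fast=2: a[fast]=3=a[slow] dup, fast++
slow=1 fast=3: a[fast]=5≠a[slow]=3 write a[2]=5, slow++,fast++
slow=2 fast=4: a[fast]=9≠a[slow]=5 write a[3]=9, slow++,fast++
slow=3 fast=5: a[fast]=10≠a[slow]=9 write a[4]=10, slow++,fast++
slow=4 fast=6: a[fast]=13≠a[slow]=10 write a[5]=13, slow++,fast++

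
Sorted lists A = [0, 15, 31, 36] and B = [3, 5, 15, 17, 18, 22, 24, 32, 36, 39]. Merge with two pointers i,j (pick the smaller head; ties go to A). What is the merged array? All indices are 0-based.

i=0 j=0: A[i]=0<=B[j]=3 take 0, i++
i=1 j=0: A[i]=15>B[j]=3 take 3, j++
i=1 j=1: A[i]=15>B[j]=5 take 5, j++
i=1 j=2: A[i]=15<=B[j]=15 take 15, i++
i=2 j=2: A[i]=31>B[j]=15 take 15, j++
i=2 j=3: A[i]=31>B[j]=17 take 17, j++
i=2 j=4: A[i]=31>B[j]=18 take 18, j++
i=2 j=5: A[i]=31>B[j]=22 take 22, j++
i=2 j=6: A[i]=31>B[j]=24 take 24, j++
i=2 j=7: A[i]=31<=B[j]=32 take 31, i++
i=3 j=7: A[i]=36>B[j]=32 take 32, j++
i=3 j=8: A[i]=36<=B[j]=36 take 36, i++
i=4 j=8: A done, take B[j]=36, j++
i=4 j=9: A done, take B[j]=39, j++

[0, 3, 5, 15, 15, 17, 18, 22, 24, 31, 32, 36, 36, 39]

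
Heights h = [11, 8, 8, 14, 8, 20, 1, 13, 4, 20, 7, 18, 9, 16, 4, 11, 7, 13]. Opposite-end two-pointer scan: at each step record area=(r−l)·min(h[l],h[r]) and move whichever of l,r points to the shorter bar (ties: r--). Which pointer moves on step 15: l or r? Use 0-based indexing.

[0,17] min(11,13)*17=187 best=187 * → l++
[1,17] min(8,13)*16=128 best=187 → l++
[2,17] min(8,13)*15=120 best=187 → l++
[3,17] min(14,13)*14=182 best=187 → r--
[3,16] min(14,7)*13=91 best=187 → r--
[3,15] min(14,11)*12=132 best=187 → r--
[3,14] min(14,4)*11=44 best=187 → r--
[3,13] min(14,16)*10=140 best=187 → l++
[4,13] min(8,16)*9=72 best=187 → l++
[5,13] min(20,16)*8=128 best=187 → r--
[5,12] min(20,9)*7=63 best=187 → r--
[5,11] min(20,18)*6=108 best=187 → r--
[5,10] min(20,7)*5=35 best=187 → r--
[5,9] min(20,20)*4=80 best=187 → r--
[5,8] min(20,4)*3=12 best=187 → r--

r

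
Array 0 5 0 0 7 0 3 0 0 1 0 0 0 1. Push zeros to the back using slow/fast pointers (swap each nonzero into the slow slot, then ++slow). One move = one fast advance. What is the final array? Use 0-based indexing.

(s=0,f=0) a[fast]=0 → fast++
(s=0,f=1) a[fast]=5≠0 swap→a[0]=5 → slow++,fast++
(s=1,f=2) a[fast]=0 → fast++
(s=1,f=3) a[fast]=0 → fast++
(s=1,f=4) a[fast]=7≠0 swap→a[1]=7 → slow++,fast++
(s=2,f=5) a[fast]=0 → fast++
(s=2,f=6) a[fast]=3≠0 swap→a[2]=3 → slow++,fast++
(s=3,f=7) a[fast]=0 → fast++
(s=3,f=8) a[fast]=0 → fast++
(s=3,f=9) a[fast]=1≠0 swap→a[3]=1 → slow++,fast++
(s=4,f=10) a[fast]=0 → fast++
(s=4,f=11) a[fast]=0 → fast++
(s=4,f=12) a[fast]=0 → fast++
(s=4,f=13) a[fast]=1≠0 swap→a[4]=1 → slow++,fast++

[5, 7, 3, 1, 1, 0, 0, 0, 0, 0, 0, 0, 0, 0]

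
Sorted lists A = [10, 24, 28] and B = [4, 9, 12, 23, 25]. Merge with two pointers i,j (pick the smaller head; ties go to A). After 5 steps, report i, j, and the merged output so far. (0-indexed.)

[i=0,j=0] A[i]=10>B[j]=4 take 4 → j++
[i=0,j=1] A[i]=10>B[j]=9 take 9 → j++
[i=0,j=2] A[i]=10<=B[j]=12 take 10 → i++
[i=1,j=2] A[i]=24>B[j]=12 take 12 → j++
[i=1,j=3] A[i]=24>B[j]=23 take 23 → j++

i=1, j=4, merged so far=[4, 9, 10, 12, 23]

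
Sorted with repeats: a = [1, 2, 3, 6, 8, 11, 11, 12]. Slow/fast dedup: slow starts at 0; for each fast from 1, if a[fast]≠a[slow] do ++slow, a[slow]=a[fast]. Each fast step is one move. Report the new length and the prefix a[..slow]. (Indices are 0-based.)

(s=0,f=1) a[fast]=2≠a[slow]=1 write a[1]=2 → slow++,fast++
(s=1,f=2) a[fast]=3≠a[slow]=2 write a[2]=3 → slow++,fast++
(s=2,f=3) a[fast]=6≠a[slow]=3 write a[3]=6 → slow++,fast++
(s=3,f=4) a[fast]=8≠a[slow]=6 write a[4]=8 → slow++,fast++
(s=4,f=5) a[fast]=11≠a[slow]=8 write a[5]=11 → slow++,fast++
(s=5,f=6) a[fast]=11=a[slow] dup → fast++
(s=5,f=7) a[fast]=12≠a[slow]=11 write a[6]=12 → slow++,fast++

length 7; prefix = [1, 2, 3, 6, 8, 11, 12]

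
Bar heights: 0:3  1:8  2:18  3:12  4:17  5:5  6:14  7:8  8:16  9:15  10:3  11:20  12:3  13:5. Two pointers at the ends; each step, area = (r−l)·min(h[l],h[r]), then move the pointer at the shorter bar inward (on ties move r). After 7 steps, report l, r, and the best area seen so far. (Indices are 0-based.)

l=5, r=11, best area=162

[0,13] min(3,5)*13=39 best=39 * → l++
[1,13] min(8,5)*12=60 best=60 * → r--
[1,12] min(8,3)*11=33 best=60 → r--
[1,11] min(8,20)*10=80 best=80 * → l++
[2,11] min(18,20)*9=162 best=162 * → l++
[3,11] min(12,20)*8=96 best=162 → l++
[4,11] min(17,20)*7=119 best=162 → l++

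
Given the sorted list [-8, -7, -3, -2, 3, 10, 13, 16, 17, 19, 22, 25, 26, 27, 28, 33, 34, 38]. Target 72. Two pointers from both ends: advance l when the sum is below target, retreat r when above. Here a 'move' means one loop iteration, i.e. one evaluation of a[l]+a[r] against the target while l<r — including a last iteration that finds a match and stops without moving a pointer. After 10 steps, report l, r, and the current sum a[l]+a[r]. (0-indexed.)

l=0 r=17: -8+38=30 <72, l++
l=1 r=17: -7+38=31 <72, l++
l=2 r=17: -3+38=35 <72, l++
l=3 r=17: -2+38=36 <72, l++
l=4 r=17: 3+38=41 <72, l++
l=5 r=17: 10+38=48 <72, l++
l=6 r=17: 13+38=51 <72, l++
l=7 r=17: 16+38=54 <72, l++
l=8 r=17: 17+38=55 <72, l++
l=9 r=17: 19+38=57 <72, l++

l=10, r=17, sum=60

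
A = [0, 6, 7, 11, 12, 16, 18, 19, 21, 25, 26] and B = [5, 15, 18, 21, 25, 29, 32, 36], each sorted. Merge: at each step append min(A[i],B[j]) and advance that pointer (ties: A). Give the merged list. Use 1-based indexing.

[0, 5, 6, 7, 11, 12, 15, 16, 18, 18, 19, 21, 21, 25, 25, 26, 29, 32, 36]

[i=1,j=1] A[i]=0<=B[j]=5 take 0 → i++
[i=2,j=1] A[i]=6>B[j]=5 take 5 → j++
[i=2,j=2] A[i]=6<=B[j]=15 take 6 → i++
[i=3,j=2] A[i]=7<=B[j]=15 take 7 → i++
[i=4,j=2] A[i]=11<=B[j]=15 take 11 → i++
[i=5,j=2] A[i]=12<=B[j]=15 take 12 → i++
[i=6,j=2] A[i]=16>B[j]=15 take 15 → j++
[i=6,j=3] A[i]=16<=B[j]=18 take 16 → i++
[i=7,j=3] A[i]=18<=B[j]=18 take 18 → i++
[i=8,j=3] A[i]=19>B[j]=18 take 18 → j++
[i=8,j=4] A[i]=19<=B[j]=21 take 19 → i++
[i=9,j=4] A[i]=21<=B[j]=21 take 21 → i++
[i=10,j=4] A[i]=25>B[j]=21 take 21 → j++
[i=10,j=5] A[i]=25<=B[j]=25 take 25 → i++
[i=11,j=5] A[i]=26>B[j]=25 take 25 → j++
[i=11,j=6] A[i]=26<=B[j]=29 take 26 → i++
[i=12,j=6] A done, take B[j]=29 → j++
[i=12,j=7] A done, take B[j]=32 → j++
[i=12,j=8] A done, take B[j]=36 → j++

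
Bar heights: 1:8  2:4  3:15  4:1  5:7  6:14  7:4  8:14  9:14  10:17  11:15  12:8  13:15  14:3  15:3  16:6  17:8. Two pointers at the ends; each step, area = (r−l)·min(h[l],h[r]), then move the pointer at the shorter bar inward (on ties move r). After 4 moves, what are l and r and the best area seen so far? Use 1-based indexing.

l=1, r=13, best area=128

l=1 r=17: min(8,8)*16=128 best=128 *, r--
l=1 r=16: min(8,6)*15=90 best=128, r--
l=1 r=15: min(8,3)*14=42 best=128, r--
l=1 r=14: min(8,3)*13=39 best=128, r--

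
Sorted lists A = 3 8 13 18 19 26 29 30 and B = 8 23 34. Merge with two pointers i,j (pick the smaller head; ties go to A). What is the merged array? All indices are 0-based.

i=0 j=0: A[i]=3<=B[j]=8 take 3, i++
i=1 j=0: A[i]=8<=B[j]=8 take 8, i++
i=2 j=0: A[i]=13>B[j]=8 take 8, j++
i=2 j=1: A[i]=13<=B[j]=23 take 13, i++
i=3 j=1: A[i]=18<=B[j]=23 take 18, i++
i=4 j=1: A[i]=19<=B[j]=23 take 19, i++
i=5 j=1: A[i]=26>B[j]=23 take 23, j++
i=5 j=2: A[i]=26<=B[j]=34 take 26, i++
i=6 j=2: A[i]=29<=B[j]=34 take 29, i++
i=7 j=2: A[i]=30<=B[j]=34 take 30, i++
i=8 j=2: A done, take B[j]=34, j++

[3, 8, 8, 13, 18, 19, 23, 26, 29, 30, 34]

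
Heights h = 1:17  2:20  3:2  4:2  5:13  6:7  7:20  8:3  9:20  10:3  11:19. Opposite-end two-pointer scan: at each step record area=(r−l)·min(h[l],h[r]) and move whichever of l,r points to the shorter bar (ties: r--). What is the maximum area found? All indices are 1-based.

l=1 r=11: min(17,19)*10=170 best=170 *, l++
l=2 r=11: min(20,19)*9=171 best=171 *, r--
l=2 r=10: min(20,3)*8=24 best=171, r--
l=2 r=9: min(20,20)*7=140 best=171, r--
l=2 r=8: min(20,3)*6=18 best=171, r--
l=2 r=7: min(20,20)*5=100 best=171, r--
l=2 r=6: min(20,7)*4=28 best=171, r--
l=2 r=5: min(20,13)*3=39 best=171, r--
l=2 r=4: min(20,2)*2=4 best=171, r--
l=2 r=3: min(20,2)*1=2 best=171, r--

max area = 171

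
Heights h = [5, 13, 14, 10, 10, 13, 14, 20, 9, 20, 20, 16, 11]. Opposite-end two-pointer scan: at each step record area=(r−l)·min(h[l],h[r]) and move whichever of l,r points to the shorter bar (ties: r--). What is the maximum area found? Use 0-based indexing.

l=0 r=12: min(5,11)*12=60 best=60 *, l++
l=1 r=12: min(13,11)*11=121 best=121 *, r--
l=1 r=11: min(13,16)*10=130 best=130 *, l++
l=2 r=11: min(14,16)*9=126 best=130, l++
l=3 r=11: min(10,16)*8=80 best=130, l++
l=4 r=11: min(10,16)*7=70 best=130, l++
l=5 r=11: min(13,16)*6=78 best=130, l++
l=6 r=11: min(14,16)*5=70 best=130, l++
l=7 r=11: min(20,16)*4=64 best=130, r--
l=7 r=10: min(20,20)*3=60 best=130, r--
l=7 r=9: min(20,20)*2=40 best=130, r--
l=7 r=8: min(20,9)*1=9 best=130, r--

max area = 130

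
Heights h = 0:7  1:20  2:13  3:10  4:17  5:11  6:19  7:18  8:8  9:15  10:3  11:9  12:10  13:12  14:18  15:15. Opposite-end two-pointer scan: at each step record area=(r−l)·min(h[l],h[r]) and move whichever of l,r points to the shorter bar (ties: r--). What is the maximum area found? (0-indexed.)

max area = 234

[0,15] min(7,15)*15=105 best=105 * → l++
[1,15] min(20,15)*14=210 best=210 * → r--
[1,14] min(20,18)*13=234 best=234 * → r--
[1,13] min(20,12)*12=144 best=234 → r--
[1,12] min(20,10)*11=110 best=234 → r--
[1,11] min(20,9)*10=90 best=234 → r--
[1,10] min(20,3)*9=27 best=234 → r--
[1,9] min(20,15)*8=120 best=234 → r--
[1,8] min(20,8)*7=56 best=234 → r--
[1,7] min(20,18)*6=108 best=234 → r--
[1,6] min(20,19)*5=95 best=234 → r--
[1,5] min(20,11)*4=44 best=234 → r--
[1,4] min(20,17)*3=51 best=234 → r--
[1,3] min(20,10)*2=20 best=234 → r--
[1,2] min(20,13)*1=13 best=234 → r--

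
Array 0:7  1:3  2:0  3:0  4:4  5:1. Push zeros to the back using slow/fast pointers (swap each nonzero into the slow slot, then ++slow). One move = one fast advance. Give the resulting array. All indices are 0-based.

[7, 3, 4, 1, 0, 0]

slow=0 fast=0: a[fast]=7≠0 swap→a[0]=7, slow++,fast++
slow=1 fast=1: a[fast]=3≠0 swap→a[1]=3, slow++,fast++
slow=2 fast=2: a[fast]=0, fast++
slow=2 fast=3: a[fast]=0, fast++
slow=2 fast=4: a[fast]=4≠0 swap→a[2]=4, slow++,fast++
slow=3 fast=5: a[fast]=1≠0 swap→a[3]=1, slow++,fast++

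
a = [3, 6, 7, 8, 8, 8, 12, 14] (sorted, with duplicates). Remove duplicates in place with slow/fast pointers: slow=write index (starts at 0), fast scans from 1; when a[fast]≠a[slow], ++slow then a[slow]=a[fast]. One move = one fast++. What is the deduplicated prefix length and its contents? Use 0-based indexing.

(s=0,f=1) a[fast]=6≠a[slow]=3 write a[1]=6 → slow++,fast++
(s=1,f=2) a[fast]=7≠a[slow]=6 write a[2]=7 → slow++,fast++
(s=2,f=3) a[fast]=8≠a[slow]=7 write a[3]=8 → slow++,fast++
(s=3,f=4) a[fast]=8=a[slow] dup → fast++
(s=3,f=5) a[fast]=8=a[slow] dup → fast++
(s=3,f=6) a[fast]=12≠a[slow]=8 write a[4]=12 → slow++,fast++
(s=4,f=7) a[fast]=14≠a[slow]=12 write a[5]=14 → slow++,fast++

length 6; prefix = [3, 6, 7, 8, 12, 14]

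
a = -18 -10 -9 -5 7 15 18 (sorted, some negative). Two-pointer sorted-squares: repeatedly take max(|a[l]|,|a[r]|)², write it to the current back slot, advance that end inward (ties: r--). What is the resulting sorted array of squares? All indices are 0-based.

l=0 r=6: |-18|<=|18| out[6]=324, r--
l=0 r=5: |-18|>|15| out[5]=324, l++
l=1 r=5: |-10|<=|15| out[4]=225, r--
l=1 r=4: |-10|>|7| out[3]=100, l++
l=2 r=4: |-9|>|7| out[2]=81, l++
l=3 r=4: |-5|<=|7| out[1]=49, r--
l=3 r=3: |-5|<=|-5| out[0]=25, r--

[25, 49, 81, 100, 225, 324, 324]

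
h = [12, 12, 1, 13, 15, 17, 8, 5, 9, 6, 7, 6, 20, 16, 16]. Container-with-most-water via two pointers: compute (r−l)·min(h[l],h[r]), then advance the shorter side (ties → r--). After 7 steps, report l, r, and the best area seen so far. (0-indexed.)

l=5, r=12, best area=168

l=0 r=14: min(12,16)*14=168 best=168 *, l++
l=1 r=14: min(12,16)*13=156 best=168, l++
l=2 r=14: min(1,16)*12=12 best=168, l++
l=3 r=14: min(13,16)*11=143 best=168, l++
l=4 r=14: min(15,16)*10=150 best=168, l++
l=5 r=14: min(17,16)*9=144 best=168, r--
l=5 r=13: min(17,16)*8=128 best=168, r--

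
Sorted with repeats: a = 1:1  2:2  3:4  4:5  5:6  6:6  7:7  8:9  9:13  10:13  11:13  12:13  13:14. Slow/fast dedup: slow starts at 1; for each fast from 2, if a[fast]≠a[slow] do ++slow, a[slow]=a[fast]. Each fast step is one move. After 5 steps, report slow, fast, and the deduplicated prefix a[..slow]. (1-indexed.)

slow=1 fast=2: a[fast]=2≠a[slow]=1 write a[2]=2, slow++,fast++
slow=2 fast=3: a[fast]=4≠a[slow]=2 write a[3]=4, slow++,fast++
slow=3 fast=4: a[fast]=5≠a[slow]=4 write a[4]=5, slow++,fast++
slow=4 fast=5: a[fast]=6≠a[slow]=5 write a[5]=6, slow++,fast++
slow=5 fast=6: a[fast]=6=a[slow] dup, fast++

slow=5, fast=7, prefix=[1, 2, 4, 5, 6]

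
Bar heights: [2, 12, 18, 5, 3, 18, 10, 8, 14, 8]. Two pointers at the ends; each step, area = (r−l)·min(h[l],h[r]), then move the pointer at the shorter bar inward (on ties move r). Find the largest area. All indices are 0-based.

[0,9] min(2,8)*9=18 best=18 * → l++
[1,9] min(12,8)*8=64 best=64 * → r--
[1,8] min(12,14)*7=84 best=84 * → l++
[2,8] min(18,14)*6=84 best=84 → r--
[2,7] min(18,8)*5=40 best=84 → r--
[2,6] min(18,10)*4=40 best=84 → r--
[2,5] min(18,18)*3=54 best=84 → r--
[2,4] min(18,3)*2=6 best=84 → r--
[2,3] min(18,5)*1=5 best=84 → r--

max area = 84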